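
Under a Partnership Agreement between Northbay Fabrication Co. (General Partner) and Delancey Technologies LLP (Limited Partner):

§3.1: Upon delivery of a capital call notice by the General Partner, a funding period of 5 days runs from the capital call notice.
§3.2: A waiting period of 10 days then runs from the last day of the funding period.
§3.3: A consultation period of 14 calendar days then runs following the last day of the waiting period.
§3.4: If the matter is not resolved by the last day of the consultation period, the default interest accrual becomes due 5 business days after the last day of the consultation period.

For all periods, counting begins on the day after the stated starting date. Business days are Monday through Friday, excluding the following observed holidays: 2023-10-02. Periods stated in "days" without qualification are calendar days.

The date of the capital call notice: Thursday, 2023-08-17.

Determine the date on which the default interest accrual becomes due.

2023-09-22

The last day of the funding period: 5 calendar days after 2023-08-17 is 2023-08-22.
The last day of the waiting period: 10 calendar days after 2023-08-22 is 2023-09-01.
The last day of the consultation period: 14 calendar days after 2023-09-01 is 2023-09-15.
The date on which the default interest accrual becomes due: 5 business days after Friday, 2023-09-15, skipping weekends — Sep 18, Sep 19, Sep 20, Sep 21, Sep 22 — lands on Friday, 2023-09-22.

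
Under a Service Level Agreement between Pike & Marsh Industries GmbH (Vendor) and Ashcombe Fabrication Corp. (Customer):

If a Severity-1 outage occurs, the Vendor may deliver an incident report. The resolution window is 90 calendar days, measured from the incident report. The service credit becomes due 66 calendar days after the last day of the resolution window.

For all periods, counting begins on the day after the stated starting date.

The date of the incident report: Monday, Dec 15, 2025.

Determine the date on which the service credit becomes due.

May 20, 2026

Adding 90 calendar days to Dec 15, 2025 gives Mar 15, 2026, which is the last day of the resolution window.
The date on which the service credit becomes due: Mar 15, 2026 + 66 days = May 20, 2026.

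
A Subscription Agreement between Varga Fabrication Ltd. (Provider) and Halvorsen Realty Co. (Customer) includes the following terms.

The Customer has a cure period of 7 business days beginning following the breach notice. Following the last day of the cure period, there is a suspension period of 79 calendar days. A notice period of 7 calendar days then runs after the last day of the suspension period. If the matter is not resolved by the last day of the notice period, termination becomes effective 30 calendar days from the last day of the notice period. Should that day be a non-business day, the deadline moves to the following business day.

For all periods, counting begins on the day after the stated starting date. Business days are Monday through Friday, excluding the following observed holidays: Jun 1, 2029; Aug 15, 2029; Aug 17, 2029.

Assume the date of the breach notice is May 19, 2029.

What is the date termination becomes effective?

Sep 24, 2029

The last day of the cure period: 7 business days after Saturday, May 19, 2029, skipping weekends — May 21, May 22, May 23, May 24, May 25, May 28, May 29 — lands on Tuesday, May 29, 2029.
The last day of the suspension period: May 29, 2029 + 79 days = Aug 16, 2029.
The last day of the notice period: 7 calendar days after Aug 16, 2029 is Aug 23, 2029.
Adding 30 calendar days to Aug 23, 2029 gives Sep 22, 2029, which is the date termination becomes effective. That falls on a Saturday, so it rolls to the next business day, Monday, Sep 24, 2029.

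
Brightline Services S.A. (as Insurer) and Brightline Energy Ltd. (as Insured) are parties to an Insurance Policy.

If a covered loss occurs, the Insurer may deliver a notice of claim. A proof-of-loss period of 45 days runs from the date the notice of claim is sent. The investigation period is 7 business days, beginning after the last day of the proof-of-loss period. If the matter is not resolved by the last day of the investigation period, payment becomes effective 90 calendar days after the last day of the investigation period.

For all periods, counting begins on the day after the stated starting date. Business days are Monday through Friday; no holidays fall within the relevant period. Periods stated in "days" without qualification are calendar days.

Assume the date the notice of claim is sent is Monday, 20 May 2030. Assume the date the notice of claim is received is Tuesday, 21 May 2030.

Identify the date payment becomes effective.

The last day of the proof-of-loss period: 45 calendar days after 20 May 2030 is 4 July 2030.
The last day of the investigation period: 7 business days after Thursday, 4 July 2030, skipping weekends — Jul 5, Jul 8, Jul 9, Jul 10, Jul 11, Jul 12, Jul 15 — lands on Monday, 15 July 2030.
Adding 90 calendar days to 15 July 2030 gives 13 October 2030, which is the date payment becomes effective.

13 October 2030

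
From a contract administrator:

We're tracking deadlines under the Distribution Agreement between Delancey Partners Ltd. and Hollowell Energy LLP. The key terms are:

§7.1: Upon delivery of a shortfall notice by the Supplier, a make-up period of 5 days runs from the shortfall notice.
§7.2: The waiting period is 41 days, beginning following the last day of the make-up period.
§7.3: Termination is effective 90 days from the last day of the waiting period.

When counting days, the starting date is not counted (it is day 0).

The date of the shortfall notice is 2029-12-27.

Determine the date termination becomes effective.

2030-05-12

The last day of the make-up period: 2029-12-27 + 5 days = 2030-01-01.
Adding 41 calendar days to 2030-01-01 gives 2030-02-11, which is the last day of the waiting period.
Adding 90 calendar days to 2030-02-11 gives 2030-05-12, which is the date termination becomes effective.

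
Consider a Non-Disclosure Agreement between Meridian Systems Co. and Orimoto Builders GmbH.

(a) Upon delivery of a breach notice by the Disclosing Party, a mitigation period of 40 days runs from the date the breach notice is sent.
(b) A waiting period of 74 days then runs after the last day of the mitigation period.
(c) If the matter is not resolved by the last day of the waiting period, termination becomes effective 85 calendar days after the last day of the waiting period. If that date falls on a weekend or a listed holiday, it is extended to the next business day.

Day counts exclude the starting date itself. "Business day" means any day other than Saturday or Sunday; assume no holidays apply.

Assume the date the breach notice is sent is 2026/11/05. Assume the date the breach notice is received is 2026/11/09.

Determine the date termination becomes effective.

2027/05/24

The last day of the mitigation period: 2026/11/05 + 40 days = 2026/12/15.
The last day of the waiting period: 74 calendar days after 2026/12/15 is 2027/02/27.
The date termination becomes effective: 85 calendar days after 2027/02/27 is 2027/05/23. That falls on a Sunday, so it rolls to the next business day, Monday, 2027/05/24.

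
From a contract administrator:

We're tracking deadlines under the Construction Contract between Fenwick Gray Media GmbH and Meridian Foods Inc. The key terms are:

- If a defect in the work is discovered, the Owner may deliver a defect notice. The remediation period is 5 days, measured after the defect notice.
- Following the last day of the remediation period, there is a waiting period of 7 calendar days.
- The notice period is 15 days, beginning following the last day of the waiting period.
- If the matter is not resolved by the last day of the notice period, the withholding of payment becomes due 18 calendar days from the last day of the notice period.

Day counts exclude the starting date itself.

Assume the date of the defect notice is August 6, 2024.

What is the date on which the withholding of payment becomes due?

September 20, 2024

The last day of the remediation period: 5 calendar days after August 6, 2024 is August 11, 2024.
The last day of the waiting period: 7 calendar days after August 11, 2024 is August 18, 2024.
Adding 15 calendar days to August 18, 2024 gives September 2, 2024, which is the last day of the notice period.
The date on which the withholding of payment becomes due: 18 calendar days after September 2, 2024 is September 20, 2024.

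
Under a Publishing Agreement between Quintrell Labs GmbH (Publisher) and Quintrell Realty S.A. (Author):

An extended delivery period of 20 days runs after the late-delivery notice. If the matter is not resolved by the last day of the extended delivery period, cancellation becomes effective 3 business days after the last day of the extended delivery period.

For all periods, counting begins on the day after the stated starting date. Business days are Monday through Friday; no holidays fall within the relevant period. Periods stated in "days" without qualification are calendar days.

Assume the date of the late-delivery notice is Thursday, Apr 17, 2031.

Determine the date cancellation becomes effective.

The last day of the extended delivery period: 20 calendar days after Apr 17, 2031 is May 7, 2031.
From Wednesday, May 7, 2031, 3 business days (May 8, May 9, May 12, skipping weekends) brings us to Monday, May 12, 2031, which is the date cancellation becomes effective.

May 12, 2031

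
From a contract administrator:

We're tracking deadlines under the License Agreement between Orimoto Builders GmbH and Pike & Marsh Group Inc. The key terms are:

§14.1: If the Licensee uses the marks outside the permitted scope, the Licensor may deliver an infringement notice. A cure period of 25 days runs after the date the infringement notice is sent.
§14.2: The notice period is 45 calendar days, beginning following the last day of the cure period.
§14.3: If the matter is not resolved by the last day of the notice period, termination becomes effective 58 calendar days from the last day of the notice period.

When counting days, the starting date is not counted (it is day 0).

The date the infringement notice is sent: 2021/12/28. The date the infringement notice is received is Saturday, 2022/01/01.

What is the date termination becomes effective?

The last day of the cure period: 25 calendar days after 2021/12/28 is 2022/01/22.
The last day of the notice period: 2022/01/22 + 45 days = 2022/03/08.
The date termination becomes effective: 2022/03/08 + 58 days = 2022/05/05.

2022/05/05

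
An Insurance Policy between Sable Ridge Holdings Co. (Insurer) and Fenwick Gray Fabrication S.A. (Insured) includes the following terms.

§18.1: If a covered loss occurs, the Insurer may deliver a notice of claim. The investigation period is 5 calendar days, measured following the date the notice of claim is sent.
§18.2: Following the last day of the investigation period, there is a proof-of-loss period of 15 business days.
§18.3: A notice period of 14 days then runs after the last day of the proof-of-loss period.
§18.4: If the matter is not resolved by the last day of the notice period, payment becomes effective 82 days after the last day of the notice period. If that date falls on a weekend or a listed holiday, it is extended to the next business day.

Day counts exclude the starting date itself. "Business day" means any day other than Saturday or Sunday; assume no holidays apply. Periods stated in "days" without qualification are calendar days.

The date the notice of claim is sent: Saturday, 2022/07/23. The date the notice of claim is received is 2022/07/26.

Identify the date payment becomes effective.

2022/11/22

The last day of the investigation period: 2022/07/23 + 5 days = 2022/07/28.
From Thursday, 2022/07/28, 15 business days (Jul 29, Aug 1, Aug 2, Aug 3, …, Aug 16, Aug 17, Aug 18, skipping weekends) brings us to Thursday, 2022/08/18, which is the last day of the proof-of-loss period.
The last day of the notice period: 2022/08/18 + 14 days = 2022/09/01.
The date payment becomes effective: 2022/09/01 + 82 days = 2022/11/22. 2022/11/22 is a Tuesday, so no roll-forward applies.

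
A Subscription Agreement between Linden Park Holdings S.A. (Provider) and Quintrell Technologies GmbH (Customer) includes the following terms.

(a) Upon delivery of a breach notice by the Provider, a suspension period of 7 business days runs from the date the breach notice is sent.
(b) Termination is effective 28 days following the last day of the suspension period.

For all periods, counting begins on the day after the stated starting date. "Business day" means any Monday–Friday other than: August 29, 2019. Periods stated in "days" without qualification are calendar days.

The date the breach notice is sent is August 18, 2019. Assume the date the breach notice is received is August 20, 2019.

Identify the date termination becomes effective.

The last day of the suspension period: counting 7 business days from Sunday, August 18, 2019 (Aug 19, Aug 20, Aug 21, Aug 22, Aug 23, Aug 26, Aug 27, skipping weekends) reaches Tuesday, August 27, 2019.
The date termination becomes effective: August 27, 2019 + 28 days = September 24, 2019.

September 24, 2019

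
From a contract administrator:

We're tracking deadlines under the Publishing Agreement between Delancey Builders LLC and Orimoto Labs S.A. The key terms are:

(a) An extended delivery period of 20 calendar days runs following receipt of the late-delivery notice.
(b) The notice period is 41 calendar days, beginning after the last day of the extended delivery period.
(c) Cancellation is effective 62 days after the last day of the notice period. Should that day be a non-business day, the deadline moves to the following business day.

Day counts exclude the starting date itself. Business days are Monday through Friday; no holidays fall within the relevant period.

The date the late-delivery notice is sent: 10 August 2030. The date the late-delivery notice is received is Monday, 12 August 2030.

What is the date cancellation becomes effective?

Adding 20 calendar days to 12 August 2030 gives 1 September 2030, which is the last day of the extended delivery period.
The last day of the notice period: 41 calendar days after 1 September 2030 is 12 October 2030.
The date cancellation becomes effective: 12 October 2030 + 62 days = 13 December 2030. 13 December 2030 is a Friday, so no roll-forward applies.

13 December 2030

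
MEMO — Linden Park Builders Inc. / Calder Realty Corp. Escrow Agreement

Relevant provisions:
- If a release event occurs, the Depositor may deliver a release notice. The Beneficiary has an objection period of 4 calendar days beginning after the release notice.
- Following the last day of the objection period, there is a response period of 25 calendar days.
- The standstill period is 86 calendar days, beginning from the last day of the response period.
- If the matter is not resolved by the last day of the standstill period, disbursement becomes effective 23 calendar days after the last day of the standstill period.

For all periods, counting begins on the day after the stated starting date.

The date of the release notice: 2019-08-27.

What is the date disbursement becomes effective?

2020-01-12

The last day of the objection period: 2019-08-27 + 4 days = 2019-08-31.
The last day of the response period: 25 calendar days after 2019-08-31 is 2019-09-25.
Adding 86 calendar days to 2019-09-25 gives 2019-12-20, which is the last day of the standstill period.
The date disbursement becomes effective: 2019-12-20 + 23 days = 2020-01-12.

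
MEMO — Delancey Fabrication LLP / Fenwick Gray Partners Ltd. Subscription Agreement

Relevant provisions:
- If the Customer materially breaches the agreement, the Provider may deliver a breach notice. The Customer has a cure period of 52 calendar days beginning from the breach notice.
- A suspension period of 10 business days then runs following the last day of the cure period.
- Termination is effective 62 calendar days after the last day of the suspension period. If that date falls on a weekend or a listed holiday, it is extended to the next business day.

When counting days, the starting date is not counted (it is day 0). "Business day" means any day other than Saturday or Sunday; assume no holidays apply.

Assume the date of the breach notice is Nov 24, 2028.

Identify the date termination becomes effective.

Apr 2, 2029

Adding 52 calendar days to Nov 24, 2028 gives Jan 15, 2029, which is the last day of the cure period.
From Monday, Jan 15, 2029, 10 business days (Jan 16, Jan 17, Jan 18, Jan 19, Jan 22, Jan 23, Jan 24, Jan 25, Jan 26, Jan 29, skipping weekends) brings us to Monday, Jan 29, 2029, which is the last day of the suspension period.
Adding 62 calendar days to Jan 29, 2029 gives Apr 1, 2029, which is the date termination becomes effective. That falls on a Sunday, so it rolls to the next business day, Monday, Apr 2, 2029.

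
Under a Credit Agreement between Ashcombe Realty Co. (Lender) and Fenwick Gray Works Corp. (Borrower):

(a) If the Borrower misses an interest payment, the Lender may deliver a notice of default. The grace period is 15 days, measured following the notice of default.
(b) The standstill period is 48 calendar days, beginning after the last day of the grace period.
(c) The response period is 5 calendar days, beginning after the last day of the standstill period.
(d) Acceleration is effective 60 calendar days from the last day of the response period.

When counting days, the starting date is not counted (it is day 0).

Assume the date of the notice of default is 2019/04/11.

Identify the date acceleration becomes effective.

2019/08/17

The last day of the grace period: 2019/04/11 + 15 days = 2019/04/26.
The last day of the standstill period: 2019/04/26 + 48 days = 2019/06/13.
Adding 5 calendar days to 2019/06/13 gives 2019/06/18, which is the last day of the response period.
The date acceleration becomes effective: 60 calendar days after 2019/06/18 is 2019/08/17.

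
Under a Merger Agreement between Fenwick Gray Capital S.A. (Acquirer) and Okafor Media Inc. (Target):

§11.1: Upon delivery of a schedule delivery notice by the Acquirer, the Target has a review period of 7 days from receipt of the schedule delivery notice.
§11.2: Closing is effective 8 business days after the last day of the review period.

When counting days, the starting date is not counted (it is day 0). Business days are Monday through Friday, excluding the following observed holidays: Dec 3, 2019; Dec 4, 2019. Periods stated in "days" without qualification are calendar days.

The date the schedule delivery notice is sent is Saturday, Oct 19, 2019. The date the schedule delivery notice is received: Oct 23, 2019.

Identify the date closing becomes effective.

The last day of the review period: 7 calendar days after Oct 23, 2019 is Oct 30, 2019.
The date closing becomes effective: 8 business days after Wednesday, Oct 30, 2019, skipping weekends — Oct 31, Nov 1, Nov 4, Nov 5, Nov 6, Nov 7, Nov 8, Nov 11 — lands on Monday, Nov 11, 2019.

Nov 11, 2019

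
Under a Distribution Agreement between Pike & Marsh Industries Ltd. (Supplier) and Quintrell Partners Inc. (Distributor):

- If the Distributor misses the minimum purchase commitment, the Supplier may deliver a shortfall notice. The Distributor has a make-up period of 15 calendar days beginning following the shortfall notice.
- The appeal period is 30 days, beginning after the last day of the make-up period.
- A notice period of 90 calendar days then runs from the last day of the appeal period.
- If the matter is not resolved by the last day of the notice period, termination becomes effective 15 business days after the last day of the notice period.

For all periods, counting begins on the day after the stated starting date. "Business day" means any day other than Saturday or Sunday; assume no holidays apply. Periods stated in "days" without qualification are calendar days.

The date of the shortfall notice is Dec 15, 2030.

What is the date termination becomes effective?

The last day of the make-up period: 15 calendar days after Dec 15, 2030 is Dec 30, 2030.
The last day of the appeal period: 30 calendar days after Dec 30, 2030 is Jan 29, 2031.
Adding 90 calendar days to Jan 29, 2031 gives Apr 29, 2031, which is the last day of the notice period.
From Tuesday, Apr 29, 2031, 15 business days (Apr 30, May 1, May 2, May 5, …, May 16, May 19, May 20, skipping weekends) brings us to Tuesday, May 20, 2031, which is the date termination becomes effective.

May 20, 2031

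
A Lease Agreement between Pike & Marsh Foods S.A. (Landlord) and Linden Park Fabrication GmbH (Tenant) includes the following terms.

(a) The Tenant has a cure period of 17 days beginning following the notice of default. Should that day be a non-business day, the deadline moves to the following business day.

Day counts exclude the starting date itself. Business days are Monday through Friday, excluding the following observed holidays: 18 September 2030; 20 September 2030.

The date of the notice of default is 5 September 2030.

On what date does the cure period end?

The last day of the cure period: 5 September 2030 + 17 days = 22 September 2030. That falls on a Sunday, so it rolls to the next business day, Monday, 23 September 2030.

23 September 2030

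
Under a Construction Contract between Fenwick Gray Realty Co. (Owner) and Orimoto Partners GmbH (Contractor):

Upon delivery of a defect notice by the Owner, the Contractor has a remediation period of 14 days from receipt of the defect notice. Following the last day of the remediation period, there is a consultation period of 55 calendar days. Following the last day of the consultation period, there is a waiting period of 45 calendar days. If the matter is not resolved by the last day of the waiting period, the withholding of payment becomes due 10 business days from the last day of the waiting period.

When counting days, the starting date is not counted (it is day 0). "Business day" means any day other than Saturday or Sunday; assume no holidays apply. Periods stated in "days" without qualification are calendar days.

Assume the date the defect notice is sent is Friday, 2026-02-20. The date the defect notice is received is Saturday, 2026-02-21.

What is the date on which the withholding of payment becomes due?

The last day of the remediation period: 14 calendar days after 2026-02-21 is 2026-03-07.
The last day of the consultation period: 2026-03-07 + 55 days = 2026-05-01.
The last day of the waiting period: 45 calendar days after 2026-05-01 is 2026-06-15.
From Monday, 2026-06-15, 10 business days (Jun 16, Jun 17, Jun 18, Jun 19, Jun 22, Jun 23, Jun 24, Jun 25, Jun 26, Jun 29, skipping weekends) brings us to Monday, 2026-06-29, which is the date on which the withholding of payment becomes due.

2026-06-29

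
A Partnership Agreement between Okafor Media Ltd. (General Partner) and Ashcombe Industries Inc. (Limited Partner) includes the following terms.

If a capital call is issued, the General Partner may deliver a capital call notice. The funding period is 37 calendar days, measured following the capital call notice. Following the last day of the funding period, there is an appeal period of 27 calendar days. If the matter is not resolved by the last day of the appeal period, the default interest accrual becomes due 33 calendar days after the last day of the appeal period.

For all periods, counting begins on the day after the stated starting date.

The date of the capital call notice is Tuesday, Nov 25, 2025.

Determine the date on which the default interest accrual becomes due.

Adding 37 calendar days to Nov 25, 2025 gives Jan 1, 2026, which is the last day of the funding period.
Adding 27 calendar days to Jan 1, 2026 gives Jan 28, 2026, which is the last day of the appeal period.
The date on which the default interest accrual becomes due: 33 calendar days after Jan 28, 2026 is Mar 2, 2026.

Mar 2, 2026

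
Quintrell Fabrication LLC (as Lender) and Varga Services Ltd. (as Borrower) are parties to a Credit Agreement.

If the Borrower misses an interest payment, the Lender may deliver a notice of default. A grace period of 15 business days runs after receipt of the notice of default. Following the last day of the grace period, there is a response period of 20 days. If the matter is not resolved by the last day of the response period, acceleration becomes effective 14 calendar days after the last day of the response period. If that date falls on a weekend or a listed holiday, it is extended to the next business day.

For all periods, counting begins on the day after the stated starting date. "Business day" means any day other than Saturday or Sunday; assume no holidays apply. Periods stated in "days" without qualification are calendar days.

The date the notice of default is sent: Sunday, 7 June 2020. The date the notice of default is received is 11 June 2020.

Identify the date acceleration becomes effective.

5 August 2020

The last day of the grace period: 15 business days after Thursday, 11 June 2020, skipping weekends — Jun 12, Jun 15, Jun 16, Jun 17, …, Jun 30, Jul 1, Jul 2 — lands on Thursday, 2 July 2020.
The last day of the response period: 2 July 2020 + 20 days = 22 July 2020.
The date acceleration becomes effective: 22 July 2020 + 14 days = 5 August 2020. 5 August 2020 is a Wednesday, so no roll-forward applies.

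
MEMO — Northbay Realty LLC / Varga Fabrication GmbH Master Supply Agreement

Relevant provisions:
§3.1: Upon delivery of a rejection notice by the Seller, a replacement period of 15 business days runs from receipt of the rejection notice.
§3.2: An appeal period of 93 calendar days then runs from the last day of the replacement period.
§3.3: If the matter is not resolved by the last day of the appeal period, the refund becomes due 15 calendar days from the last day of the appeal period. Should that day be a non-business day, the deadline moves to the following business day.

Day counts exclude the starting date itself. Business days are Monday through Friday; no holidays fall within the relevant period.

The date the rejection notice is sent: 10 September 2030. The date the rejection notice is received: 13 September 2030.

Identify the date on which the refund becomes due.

20 January 2031

The last day of the replacement period: counting 15 business days from Friday, 13 September 2030 (Sep 16, Sep 17, Sep 18, Sep 19, …, Oct 2, Oct 3, Oct 4, skipping weekends) reaches Friday, 4 October 2030.
The last day of the appeal period: 4 October 2030 + 93 days = 5 January 2031.
Adding 15 calendar days to 5 January 2031 gives 20 January 2031, which is the date on which the refund becomes due. 20 January 2031 is a Monday, so no roll-forward applies.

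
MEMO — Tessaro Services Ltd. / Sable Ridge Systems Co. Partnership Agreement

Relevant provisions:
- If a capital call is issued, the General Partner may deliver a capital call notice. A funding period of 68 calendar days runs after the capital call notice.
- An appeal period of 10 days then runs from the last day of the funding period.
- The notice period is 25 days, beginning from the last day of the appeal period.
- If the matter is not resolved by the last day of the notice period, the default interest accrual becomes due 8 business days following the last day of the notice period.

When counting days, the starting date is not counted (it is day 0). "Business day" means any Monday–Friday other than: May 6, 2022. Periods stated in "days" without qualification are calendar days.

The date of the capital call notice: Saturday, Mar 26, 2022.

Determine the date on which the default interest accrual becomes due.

Jul 19, 2022

The last day of the funding period: 68 calendar days after Mar 26, 2022 is Jun 2, 2022.
Adding 10 calendar days to Jun 2, 2022 gives Jun 12, 2022, which is the last day of the appeal period.
The last day of the notice period: 25 calendar days after Jun 12, 2022 is Jul 7, 2022.
The date on which the default interest accrual becomes due: 8 business days after Thursday, Jul 7, 2022, skipping weekends — Jul 8, Jul 11, Jul 12, Jul 13, Jul 14, Jul 15, Jul 18, Jul 19 — lands on Tuesday, Jul 19, 2022.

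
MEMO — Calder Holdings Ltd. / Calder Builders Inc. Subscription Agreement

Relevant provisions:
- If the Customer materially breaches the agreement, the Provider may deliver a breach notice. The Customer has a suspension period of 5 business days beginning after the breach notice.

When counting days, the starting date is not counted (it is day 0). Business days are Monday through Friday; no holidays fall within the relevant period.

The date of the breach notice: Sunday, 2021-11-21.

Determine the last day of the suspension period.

From Sunday, 2021-11-21, 5 business days (Nov 22, Nov 23, Nov 24, Nov 25, Nov 26, skipping weekends) brings us to Friday, 2021-11-26, which is the last day of the suspension period.

2021-11-26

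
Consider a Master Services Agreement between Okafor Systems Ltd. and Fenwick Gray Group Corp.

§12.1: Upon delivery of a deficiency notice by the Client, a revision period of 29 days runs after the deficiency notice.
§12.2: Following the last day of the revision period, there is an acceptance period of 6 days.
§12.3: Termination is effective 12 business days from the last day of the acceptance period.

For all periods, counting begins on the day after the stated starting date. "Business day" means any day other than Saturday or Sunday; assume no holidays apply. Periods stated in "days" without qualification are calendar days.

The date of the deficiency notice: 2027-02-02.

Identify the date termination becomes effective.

The last day of the revision period: 29 calendar days after 2027-02-02 is 2027-03-03.
The last day of the acceptance period: 2027-03-03 + 6 days = 2027-03-09.
The date termination becomes effective: 12 business days after Tuesday, 2027-03-09, skipping weekends — Mar 10, Mar 11, Mar 12, Mar 15, …, Mar 23, Mar 24, Mar 25 — lands on Thursday, 2027-03-25.

2027-03-25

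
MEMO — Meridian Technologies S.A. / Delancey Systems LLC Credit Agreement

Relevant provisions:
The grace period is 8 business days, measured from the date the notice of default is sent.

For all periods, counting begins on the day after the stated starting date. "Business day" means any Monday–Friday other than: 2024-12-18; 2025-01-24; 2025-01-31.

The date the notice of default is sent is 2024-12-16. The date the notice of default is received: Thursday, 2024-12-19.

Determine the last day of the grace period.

From Monday, 2024-12-16, 8 business days (Dec 17, Dec 19, Dec 20, Dec 23, Dec 24, Dec 25, Dec 26, Dec 27, skipping weekends and the listed holiday on Dec 18) brings us to Friday, 2024-12-27, which is the last day of the grace period.

2024-12-27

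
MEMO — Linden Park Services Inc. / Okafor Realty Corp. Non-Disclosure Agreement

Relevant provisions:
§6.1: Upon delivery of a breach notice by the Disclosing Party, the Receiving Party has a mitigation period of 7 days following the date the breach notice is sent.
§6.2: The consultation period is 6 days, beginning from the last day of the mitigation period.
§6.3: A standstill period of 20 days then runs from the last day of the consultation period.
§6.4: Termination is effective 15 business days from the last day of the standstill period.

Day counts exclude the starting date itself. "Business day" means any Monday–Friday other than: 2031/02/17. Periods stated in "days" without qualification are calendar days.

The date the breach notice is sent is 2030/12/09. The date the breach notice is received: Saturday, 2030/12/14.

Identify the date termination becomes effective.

2031/01/31

The last day of the mitigation period: 7 calendar days after 2030/12/09 is 2030/12/16.
Adding 6 calendar days to 2030/12/16 gives 2030/12/22, which is the last day of the consultation period.
The last day of the standstill period: 2030/12/22 + 20 days = 2031/01/11.
The date termination becomes effective: 15 business days after Saturday, 2031/01/11, skipping weekends — Jan 13, Jan 14, Jan 15, Jan 16, …, Jan 29, Jan 30, Jan 31 — lands on Friday, 2031/01/31.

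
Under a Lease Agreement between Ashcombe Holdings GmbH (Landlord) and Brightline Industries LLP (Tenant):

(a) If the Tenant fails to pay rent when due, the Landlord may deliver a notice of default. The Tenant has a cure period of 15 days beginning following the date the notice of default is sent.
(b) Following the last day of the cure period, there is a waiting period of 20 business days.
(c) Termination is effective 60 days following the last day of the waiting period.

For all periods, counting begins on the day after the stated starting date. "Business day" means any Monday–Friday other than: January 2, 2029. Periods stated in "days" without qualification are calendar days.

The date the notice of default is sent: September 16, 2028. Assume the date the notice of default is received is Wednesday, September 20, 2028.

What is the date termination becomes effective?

December 26, 2028

The last day of the cure period: September 16, 2028 + 15 days = October 1, 2028.
The last day of the waiting period: counting 20 business days from Sunday, October 1, 2028 (Oct 2, Oct 3, Oct 4, Oct 5, …, Oct 25, Oct 26, Oct 27, skipping weekends) reaches Friday, October 27, 2028.
The date termination becomes effective: October 27, 2028 + 60 days = December 26, 2028.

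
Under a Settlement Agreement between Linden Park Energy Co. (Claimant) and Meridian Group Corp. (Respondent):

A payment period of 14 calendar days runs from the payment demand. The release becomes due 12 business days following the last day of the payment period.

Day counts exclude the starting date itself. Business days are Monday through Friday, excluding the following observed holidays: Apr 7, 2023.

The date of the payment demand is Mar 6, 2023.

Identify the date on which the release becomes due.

The last day of the payment period: Mar 6, 2023 + 14 days = Mar 20, 2023.
From Monday, Mar 20, 2023, 12 business days (Mar 21, Mar 22, Mar 23, Mar 24, …, Apr 3, Apr 4, Apr 5, skipping weekends) brings us to Wednesday, Apr 5, 2023, which is the date on which the release becomes due.

Apr 5, 2023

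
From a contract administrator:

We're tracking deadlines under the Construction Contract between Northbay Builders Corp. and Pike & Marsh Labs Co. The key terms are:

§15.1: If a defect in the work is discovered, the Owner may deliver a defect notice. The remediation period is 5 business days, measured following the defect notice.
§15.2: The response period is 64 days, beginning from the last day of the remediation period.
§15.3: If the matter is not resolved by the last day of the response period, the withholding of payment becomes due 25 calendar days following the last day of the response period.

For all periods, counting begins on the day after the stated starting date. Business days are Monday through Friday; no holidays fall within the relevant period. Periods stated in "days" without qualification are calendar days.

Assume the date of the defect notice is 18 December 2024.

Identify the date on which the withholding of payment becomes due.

24 March 2025

The last day of the remediation period: 5 business days after Wednesday, 18 December 2024, skipping weekends — Dec 19, Dec 20, Dec 23, Dec 24, Dec 25 — lands on Wednesday, 25 December 2024.
Adding 64 calendar days to 25 December 2024 gives 27 February 2025, which is the last day of the response period.
The date on which the withholding of payment becomes due: 27 February 2025 + 25 days = 24 March 2025.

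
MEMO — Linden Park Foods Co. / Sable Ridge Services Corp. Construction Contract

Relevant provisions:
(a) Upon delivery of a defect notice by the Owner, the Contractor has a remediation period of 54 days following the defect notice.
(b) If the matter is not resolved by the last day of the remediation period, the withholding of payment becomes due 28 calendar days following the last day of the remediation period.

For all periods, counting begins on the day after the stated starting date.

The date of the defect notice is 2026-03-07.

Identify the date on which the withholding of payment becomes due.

2026-05-28

Adding 54 calendar days to 2026-03-07 gives 2026-04-30, which is the last day of the remediation period.
Adding 28 calendar days to 2026-04-30 gives 2026-05-28, which is the date on which the withholding of payment becomes due.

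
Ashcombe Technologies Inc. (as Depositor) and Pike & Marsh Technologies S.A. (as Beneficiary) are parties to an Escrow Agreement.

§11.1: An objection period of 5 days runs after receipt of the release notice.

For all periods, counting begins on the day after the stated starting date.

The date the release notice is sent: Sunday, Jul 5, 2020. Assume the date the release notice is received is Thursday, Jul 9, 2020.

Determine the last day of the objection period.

Adding 5 calendar days to Jul 9, 2020 gives Jul 14, 2020, which is the last day of the objection period.

Jul 14, 2020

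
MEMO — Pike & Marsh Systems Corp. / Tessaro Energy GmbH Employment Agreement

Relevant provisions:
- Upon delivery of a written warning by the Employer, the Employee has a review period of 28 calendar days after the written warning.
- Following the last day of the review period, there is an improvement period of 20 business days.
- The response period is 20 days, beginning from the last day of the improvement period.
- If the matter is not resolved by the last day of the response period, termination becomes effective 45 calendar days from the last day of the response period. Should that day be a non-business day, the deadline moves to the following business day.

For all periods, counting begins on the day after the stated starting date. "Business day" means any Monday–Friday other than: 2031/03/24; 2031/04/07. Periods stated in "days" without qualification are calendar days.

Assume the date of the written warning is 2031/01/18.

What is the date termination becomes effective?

Adding 28 calendar days to 2031/01/18 gives 2031/02/15, which is the last day of the review period.
The last day of the improvement period: 20 business days after Saturday, 2031/02/15, skipping weekends — Feb 17, Feb 18, Feb 19, Feb 20, …, Mar 12, Mar 13, Mar 14 — lands on Friday, 2031/03/14.
The last day of the response period: 2031/03/14 + 20 days = 2031/04/03.
The date termination becomes effective: 45 calendar days after 2031/04/03 is 2031/05/18. That falls on a Sunday, so it rolls to the next business day, Monday, 2031/05/19.

2031/05/19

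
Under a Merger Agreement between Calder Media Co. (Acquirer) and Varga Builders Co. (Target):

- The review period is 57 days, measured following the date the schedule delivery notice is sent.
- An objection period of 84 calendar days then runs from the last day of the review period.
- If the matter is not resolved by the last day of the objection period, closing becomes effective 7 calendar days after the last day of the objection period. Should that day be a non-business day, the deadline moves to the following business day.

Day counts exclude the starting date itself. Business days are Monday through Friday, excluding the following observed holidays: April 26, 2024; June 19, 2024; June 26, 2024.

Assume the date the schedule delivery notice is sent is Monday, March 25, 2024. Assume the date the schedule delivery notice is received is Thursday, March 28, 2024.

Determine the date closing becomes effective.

The last day of the review period: March 25, 2024 + 57 days = May 21, 2024.
The last day of the objection period: May 21, 2024 + 84 days = August 13, 2024.
The date closing becomes effective: 7 calendar days after August 13, 2024 is August 20, 2024. August 20, 2024 is a Tuesday and is not a listed holiday, so no roll-forward applies.

August 20, 2024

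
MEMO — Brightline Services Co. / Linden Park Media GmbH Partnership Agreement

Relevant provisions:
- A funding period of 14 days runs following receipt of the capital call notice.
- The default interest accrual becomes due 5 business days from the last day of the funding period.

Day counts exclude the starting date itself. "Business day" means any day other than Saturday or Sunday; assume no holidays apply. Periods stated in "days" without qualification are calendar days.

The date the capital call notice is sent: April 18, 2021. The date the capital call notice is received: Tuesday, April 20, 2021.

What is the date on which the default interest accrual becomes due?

May 11, 2021

Adding 14 calendar days to April 20, 2021 gives May 4, 2021, which is the last day of the funding period.
The date on which the default interest accrual becomes due: counting 5 business days from Tuesday, May 4, 2021 (May 5, May 6, May 7, May 10, May 11, skipping weekends) reaches Tuesday, May 11, 2021.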